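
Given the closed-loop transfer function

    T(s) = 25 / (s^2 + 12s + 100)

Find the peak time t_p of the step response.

t_p ≈ 0.3927 s

Comparing s^2 + 12s + 100 to s^2 + 2ζωₙs + ωₙ²: ωₙ = 10 rad/s and ζ = 12/(2·10) = 0.6.
ζωₙ = 12/2 = 6, so ω_d = ωₙ√(1−ζ²) = √(ωₙ² − (ζωₙ)²) = √(100 − 6²) = √64 = 8 rad/s.
t_p = π/ω_d = π/8 ≈ 0.3927 s.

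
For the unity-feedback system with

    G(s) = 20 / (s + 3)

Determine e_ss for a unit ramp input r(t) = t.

e_ss = ∞

G(s) has no poles at the origin.
This is a Type 0 system; Kv = lim_{s→0} s·G(s) = 0, so the steady-state error for a ramp input is infinite.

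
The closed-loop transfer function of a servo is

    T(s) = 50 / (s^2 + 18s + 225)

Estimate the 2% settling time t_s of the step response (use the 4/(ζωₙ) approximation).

t_s ≈ 0.4444 s

Comparing s^2 + 18s + 225 to s^2 + 2ζωₙs + ωₙ²: ωₙ = 15 rad/s and ζ = 18/(2·15) = 0.6.
ζωₙ = 18/2 = 9, so t_s ≈ 4/(ζωₙ) = 4/9 ≈ 0.4444 s.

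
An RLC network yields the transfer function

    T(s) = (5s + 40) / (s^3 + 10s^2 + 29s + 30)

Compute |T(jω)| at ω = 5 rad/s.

|T(j5)| ≈ 0.2135

Substitute s = j5: numerator = 40 + j25, denominator = -220 + j20.
|T(j5)| = |40 + j25| / |-220 + j20| = 47.170 / 220.91 ≈ 0.2135.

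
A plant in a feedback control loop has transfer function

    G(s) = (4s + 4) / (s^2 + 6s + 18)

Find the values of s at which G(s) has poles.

s = -3 + 3j, -3 - 3j

The poles are the roots of the denominator s^2 + 6s + 18 = 0.
Using the quadratic formula: s = (-6 ± √(-36))/2 = -3 ± 3j.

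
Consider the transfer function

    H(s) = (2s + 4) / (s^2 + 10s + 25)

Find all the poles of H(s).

s = -5, -5

The poles are the roots of the denominator s^2 + 10s + 25 = 0.
Factoring: (s + 5)^2 = 0, so s = -5 and s = -5.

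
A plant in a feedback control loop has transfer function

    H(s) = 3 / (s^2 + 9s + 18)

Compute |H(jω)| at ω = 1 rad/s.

Substitute s = j1: numerator = 3, denominator = 17 + j9.
|H(j1)| = |3| / |17 + j9| = 3 / 19.235 ≈ 0.1560.

|H(j1)| ≈ 0.1560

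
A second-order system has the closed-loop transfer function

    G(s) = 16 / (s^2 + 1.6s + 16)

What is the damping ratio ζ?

ζ = 0.2

Compare the denominator to the standard form s^2 + 2ζωₙs + ωₙ².
ωₙ² = 16, so ωₙ = 4 rad/s.
2ζωₙ = 1.6, so ζ = 1.6/(2·4) = 0.2.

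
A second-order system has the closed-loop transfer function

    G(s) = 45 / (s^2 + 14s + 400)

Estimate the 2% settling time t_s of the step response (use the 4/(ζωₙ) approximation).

Comparing s^2 + 14s + 400 to s^2 + 2ζωₙs + ωₙ²: ωₙ = 20 rad/s and ζ = 14/(2·20) = 0.35.
ζωₙ = 14/2 = 7, so t_s ≈ 4/(ζωₙ) = 4/7 ≈ 0.5714 s.

t_s ≈ 0.5714 s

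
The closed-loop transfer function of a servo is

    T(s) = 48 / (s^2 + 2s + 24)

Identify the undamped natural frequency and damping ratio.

Compare the denominator to the standard form s^2 + 2ζωₙs + ωₙ².
ωₙ² = 24, so ωₙ = √24 ≈ 4.899 rad/s.
2ζωₙ = 2, so ζ = 2/(2·√24) ≈ 0.2041.
With ζ = 0.2041 the response is underdamped.

ωₙ ≈ 4.899 rad/s, ζ ≈ 0.2041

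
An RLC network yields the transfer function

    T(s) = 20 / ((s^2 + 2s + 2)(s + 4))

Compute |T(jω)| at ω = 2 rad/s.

Substitute s = j2: numerator = 20, denominator = -16 + j12.
|T(j2)| = |20| / |-16 + j12| = 20 / 20 = 1.

|T(j2)| = 1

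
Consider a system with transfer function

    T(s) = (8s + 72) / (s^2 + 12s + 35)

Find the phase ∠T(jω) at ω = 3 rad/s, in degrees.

∠T(j3) ≈ -35.73°

At s = j3: numerator = 72 + j24, denominator = 26 + j36.
∠T = ∠num − ∠den = 18.435° − (54.162°) = -35.73°.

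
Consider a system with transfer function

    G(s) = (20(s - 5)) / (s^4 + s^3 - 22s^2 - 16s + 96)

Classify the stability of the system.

The denominator s^4 + s^3 - 22s^2 - 16s + 96 factors as (s - 2)(s + 3)(s - 4)(s + 4), giving poles at s = 2, -3, 4, -4.
Since the pole(s) at s = 2, 4 lie in the right half-plane, the system is unstable.

unstable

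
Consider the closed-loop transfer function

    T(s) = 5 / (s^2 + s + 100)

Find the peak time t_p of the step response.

Comparing s^2 + s + 100 to s^2 + 2ζωₙs + ωₙ²: ωₙ = 10 rad/s and ζ = 1/(2·10) = 0.05.
ζωₙ = 1/2 = 0.5, so ω_d = ωₙ√(1−ζ²) = √(ωₙ² − (ζωₙ)²) = √(100 − 0.5²) = √99.75 ≈ 9.987 rad/s.
t_p = π/ω_d = π/9.987 ≈ 0.3146 s.

t_p ≈ 0.3146 s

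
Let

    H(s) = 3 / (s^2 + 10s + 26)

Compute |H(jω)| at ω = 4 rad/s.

Substitute s = j4: numerator = 3, denominator = 10 + j40.
|H(j4)| = |3| / |10 + j40| = 3 / 41.231 ≈ 0.07276.

|H(j4)| ≈ 0.07276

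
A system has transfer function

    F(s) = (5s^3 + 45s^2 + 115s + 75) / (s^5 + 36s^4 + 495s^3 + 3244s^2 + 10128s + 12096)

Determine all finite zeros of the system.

Set the numerator to zero: 5s^3 + 45s^2 + 115s + 75 = 0, i.e. 5·(s^3 + 9s^2 + 23s + 15) = 0.
Factoring: (s + 3)(s + 5)(s + 1) = 0.

s = -3, -5, -1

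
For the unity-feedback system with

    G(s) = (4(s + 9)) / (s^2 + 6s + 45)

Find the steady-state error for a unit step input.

e_ss = 0.5556

G(s) has no poles at the origin.
This is a Type 0 system. Kp = lim_{s→0} G(s) = 36/45 = 4/5.
e_ss = 1/(1 + Kp) = 1/(1 + 4/5) = 5/9 ≈ 0.5556.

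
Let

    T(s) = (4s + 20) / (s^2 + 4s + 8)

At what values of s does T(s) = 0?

s = -5

Set the numerator to zero: 4s + 20 = 0, i.e. 4·(s + 5) = 0.
So s = -5.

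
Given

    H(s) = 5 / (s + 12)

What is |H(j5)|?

|H(j5)| ≈ 0.3846

Substitute s = j5: numerator = 5, denominator = 12 + j5.
|H(j5)| = |5| / |12 + j5| = 5 / 13 ≈ 0.3846.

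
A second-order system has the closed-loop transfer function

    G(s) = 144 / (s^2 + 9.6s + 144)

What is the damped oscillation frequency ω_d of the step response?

Comparing s^2 + 9.6s + 144 to s^2 + 2ζωₙs + ωₙ²: ωₙ = 12 rad/s and ζ = 9.6/(2·12) = 0.4.
ζωₙ = 9.6/2 = 4.8, so ω_d = ωₙ√(1−ζ²) = √(ωₙ² − (ζωₙ)²) = √(144 − 4.8²) = √120.96 ≈ 11.00 rad/s.

ω_d ≈ 11.00 rad/s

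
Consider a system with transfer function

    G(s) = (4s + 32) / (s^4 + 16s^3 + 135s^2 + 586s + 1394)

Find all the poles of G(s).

s = -5 + 4j, -5 - 4j, -3 + 5j, -3 - 5j

The poles are the roots of the denominator s^4 + 16s^3 + 135s^2 + 586s + 1394 = 0.
No real roots exist; factor into two real quadratics: (s^2 + 10s + 41)(s^2 + 6s + 34) = 0.
Each quadratic gives a conjugate pair via the quadratic formula.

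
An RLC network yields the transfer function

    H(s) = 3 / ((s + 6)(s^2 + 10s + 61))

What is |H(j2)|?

Substitute s = j2: numerator = 3, denominator = 302 + j234.
|H(j2)| = |3| / |302 + j234| = 3 / 382.05 ≈ 0.007852.

|H(j2)| ≈ 0.007852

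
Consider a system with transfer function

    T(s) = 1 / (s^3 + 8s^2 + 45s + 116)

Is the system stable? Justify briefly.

The denominator s^3 + 8s^2 + 45s + 116 factors as (s^2 + 4s + 29)(s + 4), giving poles at s = -2 ± 5j, -4.
Since all poles lie strictly in the left half-plane, the system is stable.

stable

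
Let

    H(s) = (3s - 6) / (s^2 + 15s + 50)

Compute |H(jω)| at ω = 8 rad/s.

|H(j8)| ≈ 0.2048

Substitute s = j8: numerator = -6 + j24, denominator = -14 + j120.
|H(j8)| = |-6 + j24| / |-14 + j120| = 24.739 / 120.81 ≈ 0.2048.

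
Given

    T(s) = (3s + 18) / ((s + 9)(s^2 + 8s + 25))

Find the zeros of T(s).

s = -6

Set the numerator to zero: 3s + 18 = 0, i.e. 3·(s + 6) = 0.
So s = -6.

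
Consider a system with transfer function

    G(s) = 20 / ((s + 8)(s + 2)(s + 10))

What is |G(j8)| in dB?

Substitute s = j8: numerator = 20, denominator = -1120 + j416.
|G(j8)| = |20| / |-1120 + j416| = 20 / 1194.8 ≈ 0.01674.
In decibels: 20·log₁₀(0.01674) ≈ -35.5 dB.

|G(j8)|_dB ≈ -35.5 dB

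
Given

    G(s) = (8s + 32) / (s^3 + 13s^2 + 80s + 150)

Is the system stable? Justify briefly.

The denominator s^3 + 13s^2 + 80s + 150 factors as (s + 3)(s^2 + 10s + 50), giving poles at s = -3, -5 + 5j, -5 - 5j.
Since all poles lie strictly in the left half-plane, the system is stable.

stable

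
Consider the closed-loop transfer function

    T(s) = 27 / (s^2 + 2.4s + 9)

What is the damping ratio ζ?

ζ = 0.4

Compare the denominator to the standard form s^2 + 2ζωₙs + ωₙ².
ωₙ² = 9, so ωₙ = 3 rad/s.
2ζωₙ = 2.4, so ζ = 2.4/(2·3) = 0.4.
With ζ = 0.4 the response is underdamped.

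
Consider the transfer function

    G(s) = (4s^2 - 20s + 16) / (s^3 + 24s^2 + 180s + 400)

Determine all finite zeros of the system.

Set the numerator to zero: 4s^2 - 20s + 16 = 0, i.e. 4·(s^2 - 5s + 4) = 0.
Factoring: (s - 1)(s - 4) = 0.

s = 1, 4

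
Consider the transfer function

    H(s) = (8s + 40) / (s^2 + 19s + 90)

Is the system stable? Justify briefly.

The denominator s^2 + 19s + 90 factors as (s + 9)(s + 10), giving poles at s = -9, -10.
Since all poles lie strictly in the left half-plane, the system is stable.

stable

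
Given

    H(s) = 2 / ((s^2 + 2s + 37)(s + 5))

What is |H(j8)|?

|H(j8)| ≈ 0.006755

Substitute s = j8: numerator = 2, denominator = -263 - j136.
|H(j8)| = |2| / |-263 - j136| = 2 / 296.08 ≈ 0.006755.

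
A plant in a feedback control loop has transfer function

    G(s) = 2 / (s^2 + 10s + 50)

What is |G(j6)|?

Substitute s = j6: numerator = 2, denominator = 14 + j60.
|G(j6)| = |2| / |14 + j60| = 2 / 61.612 ≈ 0.03246.

|G(j6)| ≈ 0.03246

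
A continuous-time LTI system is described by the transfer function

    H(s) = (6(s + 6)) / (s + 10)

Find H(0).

Set s = 0: H(0) = (36) / (10) = 18/5.

H(0) = 18/5 ≈ 3.600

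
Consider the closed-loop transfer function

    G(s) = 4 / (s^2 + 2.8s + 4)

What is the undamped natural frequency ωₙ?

ωₙ = 2 rad/s

Compare the denominator to the standard form s^2 + 2ζωₙs + ωₙ².
ωₙ² = 4, so ωₙ = 2 rad/s.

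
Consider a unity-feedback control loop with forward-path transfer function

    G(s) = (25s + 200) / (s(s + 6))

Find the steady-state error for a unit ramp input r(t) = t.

e_ss = 0.03000

G(s) has one pole at the origin.
This is a Type 1 system. Kv = lim_{s→0} s·G(s) = 200/6 = 100/3.
e_ss = 1/Kv = 1/(100/3) = 3/100 ≈ 0.03000.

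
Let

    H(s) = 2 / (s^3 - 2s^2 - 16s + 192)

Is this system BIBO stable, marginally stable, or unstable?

unstable

The denominator s^3 - 2s^2 - 16s + 192 factors as (s^2 - 8s + 32)(s + 6), giving poles at s = 4 ± 4j, -6.
Since the pole(s) at s = 4 ± 4j lie in the right half-plane, the system is unstable.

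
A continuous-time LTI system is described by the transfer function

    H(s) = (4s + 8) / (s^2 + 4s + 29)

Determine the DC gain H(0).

Set s = 0: H(0) = (8) / (29) = 8/29.

H(0) = 8/29 ≈ 0.2759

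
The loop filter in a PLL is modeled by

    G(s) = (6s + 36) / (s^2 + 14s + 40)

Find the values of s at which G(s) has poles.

The poles are the roots of the denominator s^2 + 14s + 40 = 0.
Factoring: (s + 4)(s + 10) = 0, so s = -4 and s = -10.

s = -4, -10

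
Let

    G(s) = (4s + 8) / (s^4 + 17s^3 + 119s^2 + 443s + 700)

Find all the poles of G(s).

s = -4, -3 ± 4j, -7

The poles are the roots of the denominator s^4 + 17s^3 + 119s^2 + 443s + 700 = 0.
Trying s = -4: the polynomial evaluates to 0, so (s + 4) is a factor.
Dividing out leaves s^3 + 13s^2 + 67s + 175 = 0.
This factors further as (s^2 + 6s + 25)(s + 7) = 0.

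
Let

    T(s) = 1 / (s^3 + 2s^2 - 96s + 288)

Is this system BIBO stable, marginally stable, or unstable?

The denominator s^3 + 2s^2 - 96s + 288 factors as (s + 12)(s - 4)(s - 6), giving poles at s = -12, 4, 6.
Since the pole(s) at s = 4, 6 lie in the right half-plane, the system is unstable.

unstable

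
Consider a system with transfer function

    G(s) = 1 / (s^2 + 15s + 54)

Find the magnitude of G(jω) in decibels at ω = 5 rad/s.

Substitute s = j5: numerator = 1, denominator = 29 + j75.
|G(j5)| = |1| / |29 + j75| = 1 / 80.411 ≈ 0.01244.
In decibels: 20·log₁₀(0.01244) ≈ -38.1 dB.

|G(j5)|_dB ≈ -38.1 dB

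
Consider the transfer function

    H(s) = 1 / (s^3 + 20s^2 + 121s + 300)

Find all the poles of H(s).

s = -4 + 3j, -4 - 3j, -12

The poles are the roots of the denominator s^3 + 20s^2 + 121s + 300 = 0.
Trying s = -12: the polynomial evaluates to 0, so (s + 12) is a factor.
Dividing out leaves s^2 + 8s + 25 = 0.
The quadratic formula then gives s = -4 ± 3j.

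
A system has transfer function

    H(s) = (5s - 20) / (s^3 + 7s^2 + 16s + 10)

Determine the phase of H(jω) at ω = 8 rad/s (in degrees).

∠H(j8) ≈ -104.7°

At s = j8: numerator = -20 + j40, denominator = -438 - j384.
∠H = ∠num − ∠den = 116.57° − (-138.76°) = 255.3°, which wraps to -104.7°.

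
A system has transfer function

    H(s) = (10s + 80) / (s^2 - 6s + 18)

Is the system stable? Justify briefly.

unstable

The denominator s^2 - 6s + 18 factors as (s^2 - 6s + 18), giving poles at s = 3 ± 3j.
Since the pole(s) at s = 3 ± 3j lie in the right half-plane, the system is unstable.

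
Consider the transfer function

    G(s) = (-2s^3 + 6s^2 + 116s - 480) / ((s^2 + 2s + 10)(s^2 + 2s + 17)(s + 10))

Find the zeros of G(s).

Set the numerator to zero: -2s^3 + 6s^2 + 116s - 480 = 0, i.e. -2·(s^3 - 3s^2 - 58s + 240) = 0.
Factoring: (s - 5)(s + 8)(s - 6) = 0.

s = 5, -8, 6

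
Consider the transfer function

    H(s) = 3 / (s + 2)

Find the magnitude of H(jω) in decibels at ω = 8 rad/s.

|H(j8)|_dB ≈ -8.78 dB

Substitute s = j8: numerator = 3, denominator = 2 + j8.
|H(j8)| = |3| / |2 + j8| = 3 / 8.2462 ≈ 0.3638.
In decibels: 20·log₁₀(0.3638) ≈ -8.78 dB.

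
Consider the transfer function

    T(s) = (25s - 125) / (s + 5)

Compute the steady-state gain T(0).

Set s = 0: T(0) = (-125) / (5) = -25.

T(0) = -25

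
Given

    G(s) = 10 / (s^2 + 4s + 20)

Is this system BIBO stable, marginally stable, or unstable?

The poles can be read from the denominator factors: s = -2 + 4j, -2 - 4j.
Since all poles lie strictly in the left half-plane, the system is stable.

stable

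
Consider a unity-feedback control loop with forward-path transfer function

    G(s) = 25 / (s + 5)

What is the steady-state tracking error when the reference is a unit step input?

G(s) has no poles at the origin.
This is a Type 0 system. Kp = lim_{s→0} G(s) = 25/5 = 5.
e_ss = 1/(1 + Kp) = 1/(1 + 5) = 1/6 ≈ 0.1667.

e_ss = 0.1667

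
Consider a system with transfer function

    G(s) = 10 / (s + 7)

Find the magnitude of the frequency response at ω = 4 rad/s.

|G(j4)| ≈ 1.240

Substitute s = j4: numerator = 10, denominator = 7 + j4.
|G(j4)| = |10| / |7 + j4| = 10 / 8.0623 ≈ 1.240.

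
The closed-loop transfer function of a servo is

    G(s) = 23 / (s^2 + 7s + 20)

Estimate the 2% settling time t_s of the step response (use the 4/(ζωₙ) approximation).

t_s ≈ 1.143 s

Comparing s^2 + 7s + 20 to s^2 + 2ζωₙs + ωₙ²: ωₙ = √20 ≈ 4.472 rad/s and ζ = 7/(2·√20) ≈ 0.7826.
ζωₙ = 7/2 = 3.5, so t_s ≈ 4/(ζωₙ) = 4/3.5 ≈ 1.143 s.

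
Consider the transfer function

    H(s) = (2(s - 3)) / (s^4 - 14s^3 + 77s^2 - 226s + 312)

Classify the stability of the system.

unstable

The denominator s^4 - 14s^3 + 77s^2 - 226s + 312 factors as (s - 6)(s^2 - 4s + 13)(s - 4), giving poles at s = 6, 2 ± 3j, 4.
Since the pole(s) at s = 6, 2 + 3j, 2 - 3j, 4 lie in the right half-plane, the system is unstable.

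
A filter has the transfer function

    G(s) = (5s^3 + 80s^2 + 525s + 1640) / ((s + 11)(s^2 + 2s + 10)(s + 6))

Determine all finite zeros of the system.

s = -4 ± 5j, -8

Set the numerator to zero: 5s^3 + 80s^2 + 525s + 1640 = 0, i.e. 5·(s^3 + 16s^2 + 105s + 328) = 0.
Factoring: (s^2 + 8s + 41)(s + 8) = 0.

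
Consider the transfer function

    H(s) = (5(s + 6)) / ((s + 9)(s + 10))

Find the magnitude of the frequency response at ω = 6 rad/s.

|H(j6)| ≈ 0.3363

Substitute s = j6: numerator = 30 + j30, denominator = 54 + j114.
|H(j6)| = |30 + j30| / |54 + j114| = 42.426 / 126.14 ≈ 0.3363.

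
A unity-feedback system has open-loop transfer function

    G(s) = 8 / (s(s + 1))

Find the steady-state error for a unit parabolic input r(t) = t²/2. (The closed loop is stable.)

G(s) has one pole at the origin.
This is a Type 1 system; Ka = lim_{s→0} s^2·G(s) = 0, so the steady-state error for a parabola input is infinite.

e_ss = ∞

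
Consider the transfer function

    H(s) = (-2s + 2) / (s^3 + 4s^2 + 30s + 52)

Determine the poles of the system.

s = -1 ± 5j, -2

The poles are the roots of the denominator s^3 + 4s^2 + 30s + 52 = 0.
Trying s = -2: the polynomial evaluates to 0, so (s + 2) is a factor.
Dividing out leaves s^2 + 2s + 26 = 0.
The quadratic formula then gives s = -1 ± 5j.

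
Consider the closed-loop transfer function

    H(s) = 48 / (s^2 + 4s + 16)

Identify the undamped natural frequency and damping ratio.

ωₙ = 4 rad/s, ζ = 0.5

Compare the denominator to the standard form s^2 + 2ζωₙs + ωₙ².
ωₙ² = 16, so ωₙ = 4 rad/s.
2ζωₙ = 4, so ζ = 4/(2·4) = 0.5.
With ζ = 0.5 the response is underdamped.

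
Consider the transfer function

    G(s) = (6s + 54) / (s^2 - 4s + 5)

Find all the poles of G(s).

s = 2 ± j

The poles are the roots of the denominator s^2 - 4s + 5 = 0.
Using the quadratic formula: s = (4 ± √(-4))/2 = 2 ± 1j.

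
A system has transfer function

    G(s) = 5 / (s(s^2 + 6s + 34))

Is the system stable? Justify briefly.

The poles can be read from the denominator factors: s = 0, -3 ± 5j.
Since the simple pole(s) at s = 0 lie on the jω-axis with none in the right half-plane, the system is marginally stable.

marginally stable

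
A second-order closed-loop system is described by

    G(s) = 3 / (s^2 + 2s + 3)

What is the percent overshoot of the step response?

%OS ≈ 10.8%

Comparing s^2 + 2s + 3 to s^2 + 2ζωₙs + ωₙ²: ωₙ = √3 ≈ 1.732 rad/s and ζ = 2/(2·√3) ≈ 0.5774.
%OS = 100·exp(−πζ/√(1−ζ²)) = 100·exp(−π·0.5774/√(1−0.5774²)) ≈ 10.8%.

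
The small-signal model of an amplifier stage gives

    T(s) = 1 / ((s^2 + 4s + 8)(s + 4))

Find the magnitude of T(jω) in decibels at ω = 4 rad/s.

Substitute s = j4: numerator = 1, denominator = -96 + j32.
|T(j4)| = |1| / |-96 + j32| = 1 / 101.19 ≈ 0.009882.
In decibels: 20·log₁₀(0.009882) ≈ -40.1 dB.

|T(j4)|_dB ≈ -40.1 dB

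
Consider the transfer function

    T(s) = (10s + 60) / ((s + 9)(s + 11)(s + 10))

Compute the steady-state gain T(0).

Set s = 0: T(0) = (60) / (990) = 2/33.

T(0) = 2/33 ≈ 0.06061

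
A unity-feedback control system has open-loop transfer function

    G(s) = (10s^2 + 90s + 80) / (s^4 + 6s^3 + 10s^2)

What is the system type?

Type 2

Factor s from the denominator: s^4 + 6s^3 + 10s^2 = s^2·(s^2 + 6s + 10).
There are 2 poles at the origin, so the system is Type 2.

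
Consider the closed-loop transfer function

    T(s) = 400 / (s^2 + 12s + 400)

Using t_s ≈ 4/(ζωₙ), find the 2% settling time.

t_s ≈ 0.6667 s

Comparing s^2 + 12s + 400 to s^2 + 2ζωₙs + ωₙ²: ωₙ = 20 rad/s and ζ = 12/(2·20) = 0.3.
ζωₙ = 12/2 = 6, so t_s ≈ 4/(ζωₙ) = 4/6 ≈ 0.6667 s.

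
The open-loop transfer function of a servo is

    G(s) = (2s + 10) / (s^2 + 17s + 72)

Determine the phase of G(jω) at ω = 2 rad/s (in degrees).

∠G(j2) ≈ -4.764°

At s = j2: numerator = 10 + j4, denominator = 68 + j34.
∠G = ∠num − ∠den = 21.801° − (26.565°) = -4.764°.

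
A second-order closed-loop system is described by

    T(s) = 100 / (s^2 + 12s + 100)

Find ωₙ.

Compare the denominator to the standard form s^2 + 2ζωₙs + ωₙ².
ωₙ² = 100, so ωₙ = 10 rad/s.

ωₙ = 10 rad/s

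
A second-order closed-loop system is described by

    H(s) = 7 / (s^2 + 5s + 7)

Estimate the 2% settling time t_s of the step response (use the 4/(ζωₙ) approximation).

Comparing s^2 + 5s + 7 to s^2 + 2ζωₙs + ωₙ²: ωₙ = √7 ≈ 2.646 rad/s and ζ = 5/(2·√7) ≈ 0.9449.
ζωₙ = 5/2 = 2.5, so t_s ≈ 4/(ζωₙ) = 4/2.5 = 1.600 s.

t_s ≈ 1.600 s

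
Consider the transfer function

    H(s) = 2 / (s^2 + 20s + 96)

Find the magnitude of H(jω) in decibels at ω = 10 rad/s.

|H(j10)|_dB ≈ -40.0 dB

Substitute s = j10: numerator = 2, denominator = -4 + j200.
|H(j10)| = |2| / |-4 + j200| = 2 / 200.04 ≈ 0.009998.
In decibels: 20·log₁₀(0.009998) ≈ -40.0 dB.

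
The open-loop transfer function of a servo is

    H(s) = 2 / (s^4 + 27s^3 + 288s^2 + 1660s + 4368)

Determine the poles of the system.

s = -4 ± 6j, -7, -12

The poles are the roots of the denominator s^4 + 27s^3 + 288s^2 + 1660s + 4368 = 0.
Trying s = -7: the polynomial evaluates to 0, so (s + 7) is a factor.
Dividing out leaves s^3 + 20s^2 + 148s + 624 = 0.
This factors further as (s^2 + 8s + 52)(s + 12) = 0.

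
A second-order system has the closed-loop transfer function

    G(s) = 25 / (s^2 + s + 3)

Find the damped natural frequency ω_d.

ω_d ≈ 1.658 rad/s

Comparing s^2 + s + 3 to s^2 + 2ζωₙs + ωₙ²: ωₙ = √3 ≈ 1.732 rad/s and ζ = 1/(2·√3) ≈ 0.2887.
ζωₙ = 1/2 = 0.5, so ω_d = ωₙ√(1−ζ²) = √(ωₙ² − (ζωₙ)²) = √(3 − 0.5²) = √2.75 ≈ 1.658 rad/s.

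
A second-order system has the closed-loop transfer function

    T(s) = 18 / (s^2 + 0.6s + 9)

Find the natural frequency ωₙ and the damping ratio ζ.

Compare the denominator to the standard form s^2 + 2ζωₙs + ωₙ².
ωₙ² = 9, so ωₙ = 3 rad/s.
2ζωₙ = 0.6, so ζ = 0.6/(2·3) = 0.1.
With ζ = 0.1 the response is underdamped.

ωₙ = 3 rad/s, ζ = 0.1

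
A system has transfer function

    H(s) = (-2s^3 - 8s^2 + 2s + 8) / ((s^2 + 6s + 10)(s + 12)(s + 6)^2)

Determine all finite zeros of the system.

s = -1, 1, -4

Set the numerator to zero: -2s^3 - 8s^2 + 2s + 8 = 0, i.e. -2·(s^3 + 4s^2 - s - 4) = 0.
Factoring: (s + 1)(s - 1)(s + 4) = 0.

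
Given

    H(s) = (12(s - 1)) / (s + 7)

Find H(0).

H(0) = -12/7 ≈ -1.714

Set s = 0: H(0) = (-12) / (7) = -12/7.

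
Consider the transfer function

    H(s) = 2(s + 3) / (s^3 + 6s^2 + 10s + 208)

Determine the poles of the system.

s = 1 + 5j, 1 - 5j, -8

The poles are the roots of the denominator s^3 + 6s^2 + 10s + 208 = 0.
Trying s = -8: the polynomial evaluates to 0, so (s + 8) is a factor.
Dividing out leaves s^2 - 2s + 26 = 0.
The quadratic formula then gives s = 1 ± 5j.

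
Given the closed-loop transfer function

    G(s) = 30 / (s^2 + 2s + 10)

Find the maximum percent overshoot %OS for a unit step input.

Comparing s^2 + 2s + 10 to s^2 + 2ζωₙs + ωₙ²: ωₙ = √10 ≈ 3.162 rad/s and ζ = 2/(2·√10) ≈ 0.3162.
%OS = 100·exp(−πζ/√(1−ζ²)) = 100·exp(−π·0.3162/√(1−0.3162²)) ≈ 35.1%.

%OS ≈ 35.1%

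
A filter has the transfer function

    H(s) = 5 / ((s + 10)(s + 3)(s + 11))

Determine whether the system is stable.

stable

The poles can be read from the denominator factors: s = -10, -3, -11.
Since all poles lie strictly in the left half-plane, the system is stable.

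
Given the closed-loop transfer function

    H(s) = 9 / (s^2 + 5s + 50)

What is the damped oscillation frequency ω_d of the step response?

ω_d ≈ 6.614 rad/s

Comparing s^2 + 5s + 50 to s^2 + 2ζωₙs + ωₙ²: ωₙ = √50 ≈ 7.071 rad/s and ζ = 5/(2·√50) ≈ 0.3536.
ζωₙ = 5/2 = 2.5, so ω_d = ωₙ√(1−ζ²) = √(ωₙ² − (ζωₙ)²) = √(50 − 2.5²) = √43.75 ≈ 6.614 rad/s.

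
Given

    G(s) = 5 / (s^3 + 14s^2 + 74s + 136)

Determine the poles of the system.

s = -5 ± 3j, -4

The poles are the roots of the denominator s^3 + 14s^2 + 74s + 136 = 0.
Trying s = -4: the polynomial evaluates to 0, so (s + 4) is a factor.
Dividing out leaves s^2 + 10s + 34 = 0.
The quadratic formula then gives s = -5 ± 3j.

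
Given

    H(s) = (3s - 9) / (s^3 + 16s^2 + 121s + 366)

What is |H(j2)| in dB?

Substitute s = j2: numerator = -9 + j6, denominator = 302 + j234.
|H(j2)| = |-9 + j6| / |302 + j234| = 10.817 / 382.05 ≈ 0.02831.
In decibels: 20·log₁₀(0.02831) ≈ -31.0 dB.

|H(j2)|_dB ≈ -31.0 dB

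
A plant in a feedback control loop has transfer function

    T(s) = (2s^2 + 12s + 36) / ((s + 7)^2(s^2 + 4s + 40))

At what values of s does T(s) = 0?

s = -3 ± 3j

Set the numerator to zero: 2s^2 + 12s + 36 = 0, i.e. 2·(s^2 + 6s + 18) = 0.
Factoring: (s^2 + 6s + 18) = 0.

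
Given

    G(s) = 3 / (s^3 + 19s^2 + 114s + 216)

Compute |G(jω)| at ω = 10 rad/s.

Substitute s = j10: numerator = 3, denominator = -1684 + j140.
|G(j10)| = |3| / |-1684 + j140| = 3 / 1689.8 ≈ 0.001775.

|G(j10)| ≈ 0.001775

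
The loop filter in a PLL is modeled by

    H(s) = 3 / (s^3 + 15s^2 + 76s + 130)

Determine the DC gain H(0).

Set s = 0: H(0) = (3) / (130) = 3/130.

H(0) = 3/130 ≈ 0.02308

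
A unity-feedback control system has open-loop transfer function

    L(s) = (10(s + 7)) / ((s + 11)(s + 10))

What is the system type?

Type 0

The denominator has no factor of s at the origin — no free integrator — so this is a Type 0 system.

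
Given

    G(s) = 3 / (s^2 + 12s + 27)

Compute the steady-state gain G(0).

G(0) = 1/9 ≈ 0.1111

Set s = 0: G(0) = (3) / (27) = 1/9.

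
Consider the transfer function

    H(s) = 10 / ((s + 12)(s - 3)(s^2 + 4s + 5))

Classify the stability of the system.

unstable

The poles can be read from the denominator factors: s = -12, 3, -2 + j, -2 - j.
Since the pole(s) at s = 3 lie in the right half-plane, the system is unstable.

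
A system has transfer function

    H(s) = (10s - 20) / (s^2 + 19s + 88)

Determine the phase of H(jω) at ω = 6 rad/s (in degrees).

∠H(j6) ≈ 42.95°

At s = j6: numerator = -20 + j60, denominator = 52 + j114.
∠H = ∠num − ∠den = 108.43° − (65.480°) = 42.95°.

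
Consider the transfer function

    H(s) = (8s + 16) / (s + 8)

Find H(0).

Set s = 0: H(0) = (16) / (8) = 2.

H(0) = 2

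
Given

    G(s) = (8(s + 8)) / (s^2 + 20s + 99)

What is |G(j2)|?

|G(j2)| = 0.6400

Substitute s = j2: numerator = 64 + j16, denominator = 95 + j40.
|G(j2)| = |64 + j16| / |95 + j40| = 65.970 / 103.08 = 0.6400.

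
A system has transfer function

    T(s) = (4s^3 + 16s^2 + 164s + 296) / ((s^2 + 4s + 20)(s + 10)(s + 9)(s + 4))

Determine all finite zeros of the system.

s = -1 ± 6j, -2

Set the numerator to zero: 4s^3 + 16s^2 + 164s + 296 = 0, i.e. 4·(s^3 + 4s^2 + 41s + 74) = 0.
Factoring: (s^2 + 2s + 37)(s + 2) = 0.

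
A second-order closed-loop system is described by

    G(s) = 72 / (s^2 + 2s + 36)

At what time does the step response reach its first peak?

t_p ≈ 0.5310 s

Comparing s^2 + 2s + 36 to s^2 + 2ζωₙs + ωₙ²: ωₙ = 6 rad/s and ζ = 2/(2·6) ≈ 0.1667.
ζωₙ = 2/2 = 1, so ω_d = ωₙ√(1−ζ²) = √(ωₙ² − (ζωₙ)²) = √(36 − 1²) = √35 ≈ 5.916 rad/s.
t_p = π/ω_d = π/5.916 ≈ 0.5310 s.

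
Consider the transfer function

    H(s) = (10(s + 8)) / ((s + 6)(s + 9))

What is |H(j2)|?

|H(j2)| ≈ 1.414

Substitute s = j2: numerator = 80 + j20, denominator = 50 + j30.
|H(j2)| = |80 + j20| / |50 + j30| = 82.462 / 58.310 ≈ 1.414.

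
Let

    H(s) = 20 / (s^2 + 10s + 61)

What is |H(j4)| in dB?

|H(j4)|_dB ≈ -9.57 dB

Substitute s = j4: numerator = 20, denominator = 45 + j40.
|H(j4)| = |20| / |45 + j40| = 20 / 60.208 ≈ 0.3322.
In decibels: 20·log₁₀(0.3322) ≈ -9.57 dB.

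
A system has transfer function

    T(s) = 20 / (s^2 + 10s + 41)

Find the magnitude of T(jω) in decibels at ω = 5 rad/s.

|T(j5)|_dB ≈ -8.38 dB

Substitute s = j5: numerator = 20, denominator = 16 + j50.
|T(j5)| = |20| / |16 + j50| = 20 / 52.498 ≈ 0.3810.
In decibels: 20·log₁₀(0.3810) ≈ -8.38 dB.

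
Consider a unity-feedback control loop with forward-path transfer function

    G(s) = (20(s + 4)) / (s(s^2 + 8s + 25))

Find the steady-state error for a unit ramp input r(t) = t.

e_ss = 0.3125

G(s) has one pole at the origin.
This is a Type 1 system. Kv = lim_{s→0} s·G(s) = 80/25 = 16/5.
e_ss = 1/Kv = 1/(16/5) = 5/16 ≈ 0.3125.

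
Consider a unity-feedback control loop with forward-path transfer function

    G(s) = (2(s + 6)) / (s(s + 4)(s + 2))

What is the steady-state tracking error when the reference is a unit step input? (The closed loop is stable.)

e_ss = 0

G(s) has one pole at the origin.
This is a Type 1 system; for a step input the steady-state error is zero.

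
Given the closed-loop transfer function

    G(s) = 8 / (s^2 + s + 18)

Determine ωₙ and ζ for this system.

ωₙ ≈ 4.243 rad/s, ζ ≈ 0.1179

Compare the denominator to the standard form s^2 + 2ζωₙs + ωₙ².
ωₙ² = 18, so ωₙ = √18 ≈ 4.243 rad/s.
2ζωₙ = 1, so ζ = 1/(2·√18) ≈ 0.1179.
With ζ = 0.1179 the response is underdamped.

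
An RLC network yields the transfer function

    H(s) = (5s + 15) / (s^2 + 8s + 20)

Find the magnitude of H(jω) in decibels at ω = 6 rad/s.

|H(j6)|_dB ≈ -3.57 dB

Substitute s = j6: numerator = 15 + j30, denominator = -16 + j48.
|H(j6)| = |15 + j30| / |-16 + j48| = 33.541 / 50.596 ≈ 0.6629.
In decibels: 20·log₁₀(0.6629) ≈ -3.57 dB.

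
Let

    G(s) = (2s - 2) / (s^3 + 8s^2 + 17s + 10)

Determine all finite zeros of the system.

s = 1

Set the numerator to zero: 2s - 2 = 0, i.e. 2·(s - 1) = 0.
So s = 1.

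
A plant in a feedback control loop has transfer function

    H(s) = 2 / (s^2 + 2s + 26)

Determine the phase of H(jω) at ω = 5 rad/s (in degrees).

∠H(j5) ≈ -84.29°

At s = j5: numerator = 2, denominator = 1 + j10.
∠H = ∠num − ∠den = 0° − (84.289°) = -84.29°.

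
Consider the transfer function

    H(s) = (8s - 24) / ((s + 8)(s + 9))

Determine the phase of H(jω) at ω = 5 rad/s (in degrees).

At s = j5: numerator = -24 + j40, denominator = 47 + j85.
∠H = ∠num − ∠den = 120.96° − (61.060°) = 59.90°.

∠H(j5) ≈ 59.90°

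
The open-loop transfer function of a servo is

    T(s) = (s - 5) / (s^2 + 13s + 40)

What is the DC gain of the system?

T(0) = -1/8 ≈ -0.1250

Set s = 0: T(0) = (-5) / (40) = -1/8.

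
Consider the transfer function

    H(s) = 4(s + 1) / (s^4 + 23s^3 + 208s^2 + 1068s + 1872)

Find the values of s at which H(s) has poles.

s = -3, -4 + 6j, -4 - 6j, -12

The poles are the roots of the denominator s^4 + 23s^3 + 208s^2 + 1068s + 1872 = 0.
Trying s = -3: the polynomial evaluates to 0, so (s + 3) is a factor.
Dividing out leaves s^3 + 20s^2 + 148s + 624 = 0.
This factors further as (s^2 + 8s + 52)(s + 12) = 0.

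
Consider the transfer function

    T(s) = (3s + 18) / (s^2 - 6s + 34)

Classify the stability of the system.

The denominator s^2 - 6s + 34 factors as (s^2 - 6s + 34), giving poles at s = 3 + 5j, 3 - 5j.
Since the pole(s) at s = 3 ± 5j lie in the right half-plane, the system is unstable.

unstable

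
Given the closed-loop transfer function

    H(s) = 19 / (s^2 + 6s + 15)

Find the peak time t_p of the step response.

Comparing s^2 + 6s + 15 to s^2 + 2ζωₙs + ωₙ²: ωₙ = √15 ≈ 3.873 rad/s and ζ = 6/(2·√15) ≈ 0.7746.
ζωₙ = 6/2 = 3, so ω_d = ωₙ√(1−ζ²) = √(ωₙ² − (ζωₙ)²) = √(15 − 3²) = √6 ≈ 2.449 rad/s.
t_p = π/ω_d = π/2.449 ≈ 1.283 s.

t_p ≈ 1.283 s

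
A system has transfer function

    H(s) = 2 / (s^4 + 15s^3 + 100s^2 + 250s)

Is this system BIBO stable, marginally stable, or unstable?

The denominator s^4 + 15s^3 + 100s^2 + 250s factors as s(s^2 + 10s + 50)(s + 5), giving poles at s = 0, -5 + 5j, -5 - 5j, -5.
Since the simple pole(s) at s = 0 lie on the jω-axis with none in the right half-plane, the system is marginally stable.

marginally stable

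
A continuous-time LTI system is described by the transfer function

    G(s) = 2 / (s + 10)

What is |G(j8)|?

Substitute s = j8: numerator = 2, denominator = 10 + j8.
|G(j8)| = |2| / |10 + j8| = 2 / 12.806 ≈ 0.1562.

|G(j8)| ≈ 0.1562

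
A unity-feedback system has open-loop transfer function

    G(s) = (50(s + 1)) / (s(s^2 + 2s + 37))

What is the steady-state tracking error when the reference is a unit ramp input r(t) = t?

G(s) has one pole at the origin.
This is a Type 1 system. Kv = lim_{s→0} s·G(s) = 50/37.
e_ss = 1/Kv = 1/(50/37) = 37/50 ≈ 0.7400.

e_ss = 0.7400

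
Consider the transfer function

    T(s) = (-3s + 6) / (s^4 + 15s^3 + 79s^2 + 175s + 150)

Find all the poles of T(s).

s = -2 ± j, -6, -5

The poles are the roots of the denominator s^4 + 15s^3 + 79s^2 + 175s + 150 = 0.
Trying s = -6: the polynomial evaluates to 0, so (s + 6) is a factor.
Dividing out leaves s^3 + 9s^2 + 25s + 25 = 0.
This factors further as (s^2 + 4s + 5)(s + 5) = 0.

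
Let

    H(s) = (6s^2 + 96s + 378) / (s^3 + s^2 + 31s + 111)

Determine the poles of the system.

The poles are the roots of the denominator s^3 + s^2 + 31s + 111 = 0.
Trying s = -3: the polynomial evaluates to 0, so (s + 3) is a factor.
Dividing out leaves s^2 - 2s + 37 = 0.
The quadratic formula then gives s = 1 ± 6j.

s = 1 + 6j, 1 - 6j, -3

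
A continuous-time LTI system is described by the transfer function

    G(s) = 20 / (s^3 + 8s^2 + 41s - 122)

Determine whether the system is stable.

unstable

The denominator s^3 + 8s^2 + 41s - 122 factors as (s - 2)(s^2 + 10s + 61), giving poles at s = 2, -5 + 6j, -5 - 6j.
Since the pole(s) at s = 2 lie in the right half-plane, the system is unstable.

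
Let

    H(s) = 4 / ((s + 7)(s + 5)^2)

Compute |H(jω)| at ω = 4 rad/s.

|H(j4)| ≈ 0.01210

Substitute s = j4: numerator = 4, denominator = -97 + j316.
|H(j4)| = |4| / |-97 + j316| = 4 / 330.55 ≈ 0.01210.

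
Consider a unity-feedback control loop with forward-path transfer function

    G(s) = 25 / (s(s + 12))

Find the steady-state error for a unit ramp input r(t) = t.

e_ss = 0.4800

G(s) has one pole at the origin.
This is a Type 1 system. Kv = lim_{s→0} s·G(s) = 25/12.
e_ss = 1/Kv = 1/(25/12) = 12/25 ≈ 0.4800.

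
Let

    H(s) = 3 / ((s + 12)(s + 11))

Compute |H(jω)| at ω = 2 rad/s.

Substitute s = j2: numerator = 3, denominator = 128 + j46.
|H(j2)| = |3| / |128 + j46| = 3 / 136.01 ≈ 0.02206.

|H(j2)| ≈ 0.02206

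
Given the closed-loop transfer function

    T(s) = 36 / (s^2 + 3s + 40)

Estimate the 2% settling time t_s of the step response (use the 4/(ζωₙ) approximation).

Comparing s^2 + 3s + 40 to s^2 + 2ζωₙs + ωₙ²: ωₙ = √40 ≈ 6.325 rad/s and ζ = 3/(2·√40) ≈ 0.2372.
ζωₙ = 3/2 = 1.5, so t_s ≈ 4/(ζωₙ) = 4/1.5 ≈ 2.667 s.

t_s ≈ 2.667 s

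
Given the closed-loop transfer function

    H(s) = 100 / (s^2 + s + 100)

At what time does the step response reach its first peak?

t_p ≈ 0.3146 s

Comparing s^2 + s + 100 to s^2 + 2ζωₙs + ωₙ²: ωₙ = 10 rad/s and ζ = 1/(2·10) = 0.05.
ζωₙ = 1/2 = 0.5, so ω_d = ωₙ√(1−ζ²) = √(ωₙ² − (ζωₙ)²) = √(100 − 0.5²) = √99.75 ≈ 9.987 rad/s.
t_p = π/ω_d = π/9.987 ≈ 0.3146 s.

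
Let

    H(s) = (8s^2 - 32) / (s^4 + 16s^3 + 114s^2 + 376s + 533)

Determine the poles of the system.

s = -5 ± 4j, -3 ± 2j

The poles are the roots of the denominator s^4 + 16s^3 + 114s^2 + 376s + 533 = 0.
No real roots exist; factor into two real quadratics: (s^2 + 10s + 41)(s^2 + 6s + 13) = 0.
Each quadratic gives a conjugate pair via the quadratic formula.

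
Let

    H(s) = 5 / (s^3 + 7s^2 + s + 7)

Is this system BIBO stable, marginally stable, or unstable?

marginally stable

The denominator s^3 + 7s^2 + s + 7 factors as (s^2 + 1)(s + 7), giving poles at s = ±j, -7.
Since the simple pole(s) at s = j, -j lie on the jω-axis with none in the right half-plane, the system is marginally stable.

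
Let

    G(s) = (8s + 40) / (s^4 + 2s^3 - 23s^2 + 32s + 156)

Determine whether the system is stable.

unstable

The denominator s^4 + 2s^3 - 23s^2 + 32s + 156 factors as (s + 6)(s + 2)(s^2 - 6s + 13), giving poles at s = -6, -2, 3 ± 2j.
Since the pole(s) at s = 3 ± 2j lie in the right half-plane, the system is unstable.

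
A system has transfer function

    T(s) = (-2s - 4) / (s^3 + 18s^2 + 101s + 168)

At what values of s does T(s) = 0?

s = -2

Set the numerator to zero: -2s - 4 = 0, i.e. -2·(s + 2) = 0.
So s = -2.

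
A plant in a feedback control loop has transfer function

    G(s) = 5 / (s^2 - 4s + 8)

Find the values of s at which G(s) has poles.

The poles are the roots of the denominator s^2 - 4s + 8 = 0.
Using the quadratic formula: s = (4 ± √(-16))/2 = 2 ± 2j.

s = 2 ± 2j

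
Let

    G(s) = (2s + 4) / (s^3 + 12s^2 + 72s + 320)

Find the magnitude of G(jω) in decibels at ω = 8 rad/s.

Substitute s = j8: numerator = 4 + j16, denominator = -448 + j64.
|G(j8)| = |4 + j16| / |-448 + j64| = 16.492 / 452.55 ≈ 0.03644.
In decibels: 20·log₁₀(0.03644) ≈ -28.8 dB.

|G(j8)|_dB ≈ -28.8 dB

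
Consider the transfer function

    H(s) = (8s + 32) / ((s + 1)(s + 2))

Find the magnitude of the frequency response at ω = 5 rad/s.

Substitute s = j5: numerator = 32 + j40, denominator = -23 + j15.
|H(j5)| = |32 + j40| / |-23 + j15| = 51.225 / 27.459 ≈ 1.866.

|H(j5)| ≈ 1.866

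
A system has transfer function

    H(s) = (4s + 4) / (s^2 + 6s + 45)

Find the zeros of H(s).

Set the numerator to zero: 4s + 4 = 0, i.e. 4·(s + 1) = 0.
So s = -1.

s = -1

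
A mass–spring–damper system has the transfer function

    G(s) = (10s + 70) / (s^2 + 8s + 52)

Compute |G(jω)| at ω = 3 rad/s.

|G(j3)| ≈ 1.547

Substitute s = j3: numerator = 70 + j30, denominator = 43 + j24.
|G(j3)| = |70 + j30| / |43 + j24| = 76.158 / 49.244 ≈ 1.547.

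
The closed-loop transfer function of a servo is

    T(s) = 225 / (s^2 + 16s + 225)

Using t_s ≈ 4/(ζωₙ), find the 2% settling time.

t_s ≈ 0.5000 s

Comparing s^2 + 16s + 225 to s^2 + 2ζωₙs + ωₙ²: ωₙ = 15 rad/s and ζ = 16/(2·15) ≈ 0.5333.
ζωₙ = 16/2 = 8, so t_s ≈ 4/(ζωₙ) = 4/8 = 0.5000 s.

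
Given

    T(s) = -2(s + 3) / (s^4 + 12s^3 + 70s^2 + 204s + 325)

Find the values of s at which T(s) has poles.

The poles are the roots of the denominator s^4 + 12s^3 + 70s^2 + 204s + 325 = 0.
No real roots exist; factor into two real quadratics: (s^2 + 8s + 25)(s^2 + 4s + 13) = 0.
Each quadratic gives a conjugate pair via the quadratic formula.

s = -4 ± 3j, -2 ± 3j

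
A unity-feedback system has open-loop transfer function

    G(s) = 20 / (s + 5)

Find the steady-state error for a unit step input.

G(s) has no poles at the origin.
This is a Type 0 system. Kp = lim_{s→0} G(s) = 20/5 = 4.
e_ss = 1/(1 + Kp) = 1/(1 + 4) = 1/5 ≈ 0.2000.

e_ss = 0.2000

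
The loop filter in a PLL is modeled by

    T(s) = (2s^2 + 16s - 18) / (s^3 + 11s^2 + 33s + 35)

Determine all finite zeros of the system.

Set the numerator to zero: 2s^2 + 16s - 18 = 0, i.e. 2·(s^2 + 8s - 9) = 0.
Factoring: (s - 1)(s + 9) = 0.

s = 1, -9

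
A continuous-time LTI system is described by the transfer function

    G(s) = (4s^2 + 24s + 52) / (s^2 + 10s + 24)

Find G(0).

Set s = 0: G(0) = (52) / (24) = 13/6.

G(0) = 13/6 ≈ 2.167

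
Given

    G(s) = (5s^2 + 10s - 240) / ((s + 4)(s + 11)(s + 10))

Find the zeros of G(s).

Set the numerator to zero: 5s^2 + 10s - 240 = 0, i.e. 5·(s^2 + 2s - 48) = 0.
Factoring: (s - 6)(s + 8) = 0.

s = 6, -8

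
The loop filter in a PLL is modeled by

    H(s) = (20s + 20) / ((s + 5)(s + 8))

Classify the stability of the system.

stable

The poles can be read from the denominator factors: s = -5, -8.
Since all poles lie strictly in the left half-plane, the system is stable.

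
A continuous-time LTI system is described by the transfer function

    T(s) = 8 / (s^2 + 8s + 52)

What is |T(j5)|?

|T(j5)| ≈ 0.1658

Substitute s = j5: numerator = 8, denominator = 27 + j40.
|T(j5)| = |8| / |27 + j40| = 8 / 48.260 ≈ 0.1658.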